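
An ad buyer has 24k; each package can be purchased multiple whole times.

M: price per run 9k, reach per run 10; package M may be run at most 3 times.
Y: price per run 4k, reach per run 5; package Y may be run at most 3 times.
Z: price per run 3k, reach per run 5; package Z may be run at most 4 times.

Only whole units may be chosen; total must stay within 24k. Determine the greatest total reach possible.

This is a bounded integer knapsack.
Take 3×Y and 4×Z: price 24 ≤ 24, reach 3·5 + 4·5 = 35.
Z has the best ratio (5/3) and is taken to its limit of 4; remaining capacity is filled optimally with the others.

35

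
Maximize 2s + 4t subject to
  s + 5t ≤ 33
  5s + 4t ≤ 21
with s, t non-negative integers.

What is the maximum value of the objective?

The continuous relaxation peaks at (0, 5.25) with value 21.00; rounding to a feasible lattice point costs some objective.
(s,t)=(0,5): 1·0+5·5=25≤33, 5·0+4·5=20≤21, objective 20.
(s,t)=(1,4): 1·1+5·4=21≤33, 5·1+4·4=21≤21, objective 18.
No feasible integer point exceeds 20.

20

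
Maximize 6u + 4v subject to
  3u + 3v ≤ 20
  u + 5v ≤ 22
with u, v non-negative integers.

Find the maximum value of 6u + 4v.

(u,v)=(6,0) is feasible, giving 36.
(u,v)=(5,1) is feasible, giving 34.
The best lattice point is (6,0), giving 36.

36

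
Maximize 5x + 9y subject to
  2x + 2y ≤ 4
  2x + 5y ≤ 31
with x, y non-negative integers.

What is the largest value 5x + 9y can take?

18

(x,y)=(0,2) is feasible, giving 18.
(x,y)=(1,1) is feasible, giving 14.
(x,y)=(0,1) is feasible, giving 9.
Maximum is 18 at (x,y)=(0,2).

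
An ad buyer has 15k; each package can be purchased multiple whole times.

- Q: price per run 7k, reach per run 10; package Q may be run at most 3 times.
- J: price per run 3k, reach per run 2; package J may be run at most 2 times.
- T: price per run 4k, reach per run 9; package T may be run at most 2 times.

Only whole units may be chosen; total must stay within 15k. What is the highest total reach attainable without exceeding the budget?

This is a bounded integer knapsack.
Take 1×Q and 2×T: price 15 ≤ 15, reach 1·10 + 2·9 = 28.
T has the best ratio (9/4) and is taken to its limit of 2; remaining capacity is filled optimally with the others.

28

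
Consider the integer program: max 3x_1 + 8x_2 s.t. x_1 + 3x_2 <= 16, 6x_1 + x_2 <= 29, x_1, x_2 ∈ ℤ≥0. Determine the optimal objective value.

Relaxing integrality, the LP optimum is 44.06 at (x_1,x_2) = (4.18, 3.94), which is not an integer point.
(x_1,x_2)=(4,4) is feasible, giving 44.
(x_1,x_2)=(3,4) is feasible, giving 41.
(x_1,x_2)=(4,3) is feasible, giving 36.
The best lattice point is (4,4), giving 44.

44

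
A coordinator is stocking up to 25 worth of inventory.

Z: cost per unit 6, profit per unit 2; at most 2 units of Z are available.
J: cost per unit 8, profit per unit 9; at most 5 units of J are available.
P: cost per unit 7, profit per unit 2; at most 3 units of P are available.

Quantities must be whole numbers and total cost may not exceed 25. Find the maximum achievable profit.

27

2×J and 1×P: cost 23 ≤ 25, profit 2·9 + 1·2 = 20.
3×J: cost 24 ≤ 25, profit 3·9 = 27.
Best is 27.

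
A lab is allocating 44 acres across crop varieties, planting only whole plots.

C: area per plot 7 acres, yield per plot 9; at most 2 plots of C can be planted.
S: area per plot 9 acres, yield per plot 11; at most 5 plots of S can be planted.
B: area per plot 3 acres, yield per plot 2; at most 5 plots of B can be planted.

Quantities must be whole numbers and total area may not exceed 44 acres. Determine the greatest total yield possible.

53

Take 1×C and 4×S: area 43 ≤ 44, yield 1·9 + 4·11 = 53.
No other integer combination yields more.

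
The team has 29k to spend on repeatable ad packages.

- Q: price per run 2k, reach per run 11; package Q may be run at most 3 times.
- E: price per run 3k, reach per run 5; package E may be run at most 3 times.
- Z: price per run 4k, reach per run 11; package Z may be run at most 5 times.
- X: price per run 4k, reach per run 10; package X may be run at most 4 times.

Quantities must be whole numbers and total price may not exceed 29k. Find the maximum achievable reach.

Take 3×Q, 1×E, and 5×Z: price 29 ≤ 29, reach 3·11 + 1·5 + 5·11 = 93.
Q has the best ratio (11/2) and is taken to its limit of 3; remaining capacity is filled optimally with the others.

93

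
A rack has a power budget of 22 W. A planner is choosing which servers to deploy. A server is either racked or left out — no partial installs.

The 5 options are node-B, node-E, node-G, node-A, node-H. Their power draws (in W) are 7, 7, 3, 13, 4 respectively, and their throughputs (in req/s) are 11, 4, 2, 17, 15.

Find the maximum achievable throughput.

34

Allowing fractional choices, the relaxed optimum would be about 40.4, but servers are indivisible.
node-B + node-E + node-G + node-H: power draw 7 + 7 + 3 + 4 = 21 ≤ 22, throughput 11 + 4 + 2 + 15 = 32.
node-G + node-A + node-H: power draw 3 + 13 + 4 = 20 ≤ 22, throughput 2 + 17 + 15 = 34.
node-A + node-H: power draw 13 + 4 = 17 ≤ 22, throughput 17 + 15 = 32.
Best is node-G, node-A, and node-H with total throughput 34.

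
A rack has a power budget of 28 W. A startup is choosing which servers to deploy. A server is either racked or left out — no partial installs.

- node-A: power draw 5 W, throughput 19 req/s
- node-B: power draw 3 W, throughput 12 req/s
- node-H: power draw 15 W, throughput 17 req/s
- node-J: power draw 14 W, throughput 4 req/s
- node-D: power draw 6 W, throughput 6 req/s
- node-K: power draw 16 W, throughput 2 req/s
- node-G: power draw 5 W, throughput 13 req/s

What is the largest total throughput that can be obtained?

61

node-A + node-B + node-H + node-G: power draw 5 + 3 + 15 + 5 = 28 ≤ 28, throughput 19 + 12 + 17 + 13 = 61.
node-A + node-B + node-D + node-G: power draw 5 + 3 + 6 + 5 = 19 ≤ 28, throughput 19 + 12 + 6 + 13 = 50.
Best is node-A, node-B, node-H, and node-G with total throughput 61.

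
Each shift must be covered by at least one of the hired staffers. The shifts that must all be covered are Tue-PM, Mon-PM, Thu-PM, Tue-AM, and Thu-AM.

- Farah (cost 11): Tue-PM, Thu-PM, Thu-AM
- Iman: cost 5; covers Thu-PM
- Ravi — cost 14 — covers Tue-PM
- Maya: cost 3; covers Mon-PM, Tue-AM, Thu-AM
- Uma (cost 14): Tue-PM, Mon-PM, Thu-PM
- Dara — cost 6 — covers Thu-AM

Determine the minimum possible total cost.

14

The greedy cost-per-new-shift heuristic would pick Maya, Iman, and Farah for 19, but a cheaper cover exists.
Choose Farah and Maya: together they cover Tue-PM, Mon-PM, Thu-PM, Tue-AM, Thu-AM — every shift.
Total cost: 11 + 3 = 14.
No cover costs less than 14.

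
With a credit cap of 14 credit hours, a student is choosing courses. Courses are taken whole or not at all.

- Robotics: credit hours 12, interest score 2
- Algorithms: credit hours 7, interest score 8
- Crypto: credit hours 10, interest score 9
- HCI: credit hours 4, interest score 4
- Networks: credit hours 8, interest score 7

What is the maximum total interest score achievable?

Take Crypto and HCI: credit hours 10 + 4 = 14 ≤ 14, interest score 9 + 4 = 13.
No other feasible combination does better.

13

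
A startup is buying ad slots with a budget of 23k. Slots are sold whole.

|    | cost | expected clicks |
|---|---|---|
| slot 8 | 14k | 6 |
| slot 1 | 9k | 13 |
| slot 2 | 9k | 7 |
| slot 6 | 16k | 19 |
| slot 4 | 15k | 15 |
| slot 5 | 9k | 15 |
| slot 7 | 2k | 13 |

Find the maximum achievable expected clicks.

Treat it as a binary knapsack problem.
Allowing fractional choices, the relaxed optimum would be about 44.6, but ad slots are indivisible.
slot 1 + slot 5 + slot 7: cost 9 + 9 + 2 = 20 ≤ 23, expected clicks 13 + 15 + 13 = 41.
slot 2 + slot 5 + slot 7: cost 9 + 9 + 2 = 20 ≤ 23, expected clicks 7 + 15 + 13 = 35.
Best is slot 1, slot 5, and slot 7 with total expected clicks 41.

41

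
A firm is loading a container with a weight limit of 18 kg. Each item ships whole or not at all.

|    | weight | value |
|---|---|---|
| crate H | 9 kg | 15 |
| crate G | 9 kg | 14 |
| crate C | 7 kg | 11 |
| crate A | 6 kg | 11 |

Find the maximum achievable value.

29

Allowing fractional choices, the relaxed optimum would be about 30.7, but items are indivisible.
crate H + crate G: weight 9 + 9 = 18 ≤ 18, value 15 + 14 = 29.
crate H + crate A: weight 9 + 6 = 15 ≤ 18, value 15 + 11 = 26.
Best is crate H and crate G with total value 29.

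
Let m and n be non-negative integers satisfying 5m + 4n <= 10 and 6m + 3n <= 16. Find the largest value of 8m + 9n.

18

(m,n)=(0,2): 5·0+4·2=8≤10, 6·0+3·2=6≤16, objective 18.
(m,n)=(1,1): 5·1+4·1=9≤10, 6·1+3·1=9≤16, objective 17.
(m,n)=(0,1): 5·0+4·1=4≤10, 6·0+3·1=3≤16, objective 9.
No feasible integer point exceeds 18.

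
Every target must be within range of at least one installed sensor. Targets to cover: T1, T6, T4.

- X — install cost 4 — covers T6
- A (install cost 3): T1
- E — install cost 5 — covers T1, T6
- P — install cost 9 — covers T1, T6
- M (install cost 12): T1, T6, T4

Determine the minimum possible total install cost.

12

The greedy cost-per-new-target heuristic would pick E and M for 17, but a cheaper cover exists.
M alone covers T1, T6, T4 — every target.
Total install cost: 12.
No cover costs less than 12.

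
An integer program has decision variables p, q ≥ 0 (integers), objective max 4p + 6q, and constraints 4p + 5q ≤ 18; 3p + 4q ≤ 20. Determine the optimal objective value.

20

(p,q)=(2,2): 4·2+5·2=18≤18, 3·2+4·2=14≤20, objective 20.
(p,q)=(3,1): 4·3+5·1=17≤18, 3·3+4·1=13≤20, objective 18.
(p,q)=(0,3): 4·0+5·3=15≤18, 3·0+4·3=12≤20, objective 18.
Maximum is 20 at (p,q)=(2,2).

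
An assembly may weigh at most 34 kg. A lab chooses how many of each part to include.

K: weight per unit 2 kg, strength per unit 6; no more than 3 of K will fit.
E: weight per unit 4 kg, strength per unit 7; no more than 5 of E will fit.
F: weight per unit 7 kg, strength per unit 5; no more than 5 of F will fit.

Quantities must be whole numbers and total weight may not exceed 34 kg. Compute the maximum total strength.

This is a bounded integer knapsack.
3×K, 5×E, and 1×F: weight 33 ≤ 34, strength 3·6 + 5·7 + 1·5 = 58.
3×K and 5×E: weight 26 ≤ 34, strength 3·6 + 5·7 = 53.
Best is 58.

58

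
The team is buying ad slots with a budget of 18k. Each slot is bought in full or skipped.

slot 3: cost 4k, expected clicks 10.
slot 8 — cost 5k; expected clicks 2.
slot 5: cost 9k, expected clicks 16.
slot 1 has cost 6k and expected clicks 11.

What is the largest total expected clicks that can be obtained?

Treat it as a binary knapsack problem.
Take slot 3, slot 8, and slot 5: cost 4 + 5 + 9 = 18 ≤ 18, expected clicks 10 + 2 + 16 = 28.
No other feasible combination does better.

28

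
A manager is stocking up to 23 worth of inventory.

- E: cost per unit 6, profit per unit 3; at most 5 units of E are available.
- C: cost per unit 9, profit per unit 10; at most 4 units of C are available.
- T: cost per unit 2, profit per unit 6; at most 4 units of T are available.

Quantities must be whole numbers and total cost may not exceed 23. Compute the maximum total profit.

37

T has the best ratio (6/2); taking only T gives at most 4×6 = 24 (stopped by the supply cap of 4).
Mixing does better — 1×E, 1×C, and 4×T: cost 23 ≤ 23, profit 1·3 + 1·10 + 4·6 = 37.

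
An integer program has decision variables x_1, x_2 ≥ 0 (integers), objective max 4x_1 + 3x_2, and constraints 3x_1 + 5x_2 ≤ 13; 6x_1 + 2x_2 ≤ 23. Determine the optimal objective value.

The continuous relaxation peaks at (3.71, 0.375) with value 15.96; rounding to a feasible lattice point costs some objective.
(x_1,x_2)=(3,0) is feasible, giving 12.
(x_1,x_2)=(2,1) is feasible, giving 11.
(x_1,x_2)=(2,0) is feasible, giving 8.
The best lattice point is (3,0), giving 12.

12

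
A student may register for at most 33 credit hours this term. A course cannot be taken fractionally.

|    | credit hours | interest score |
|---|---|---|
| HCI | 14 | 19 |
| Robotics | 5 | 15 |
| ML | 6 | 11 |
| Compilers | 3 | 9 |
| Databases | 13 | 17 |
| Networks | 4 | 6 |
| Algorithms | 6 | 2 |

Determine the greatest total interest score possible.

Robotics + ML + Compilers + Databases + Networks: credit hours 5 + 6 + 3 + 13 + 4 = 31 ≤ 33, interest score 15 + 11 + 9 + 17 + 6 = 58.
HCI + Robotics + ML + Compilers + Networks: credit hours 14 + 5 + 6 + 3 + 4 = 32 ≤ 33, interest score 19 + 15 + 11 + 9 + 6 = 60.
Best is HCI, Robotics, ML, Compilers, and Networks with total interest score 60.

60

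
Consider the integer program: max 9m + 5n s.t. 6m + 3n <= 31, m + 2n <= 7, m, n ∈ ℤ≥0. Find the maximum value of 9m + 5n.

(m,n)=(5,0) is feasible, giving 45.
(m,n)=(4,1) is feasible, giving 41.
Maximum is 45 at (m,n)=(5,0).

45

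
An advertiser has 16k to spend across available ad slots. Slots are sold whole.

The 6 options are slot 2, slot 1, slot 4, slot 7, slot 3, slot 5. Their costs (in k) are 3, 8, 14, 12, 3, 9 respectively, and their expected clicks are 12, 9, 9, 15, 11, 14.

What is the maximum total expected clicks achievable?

Allowing fractional choices, the relaxed optimum would be about 38.2, but ad slots are indivisible.
slot 2 + slot 1 + slot 3: cost 3 + 8 + 3 = 14 ≤ 16, expected clicks 12 + 9 + 11 = 32.
slot 2 + slot 3 + slot 5: cost 3 + 3 + 9 = 15 ≤ 16, expected clicks 12 + 11 + 14 = 37.
Best is slot 2, slot 3, and slot 5 with total expected clicks 37.

37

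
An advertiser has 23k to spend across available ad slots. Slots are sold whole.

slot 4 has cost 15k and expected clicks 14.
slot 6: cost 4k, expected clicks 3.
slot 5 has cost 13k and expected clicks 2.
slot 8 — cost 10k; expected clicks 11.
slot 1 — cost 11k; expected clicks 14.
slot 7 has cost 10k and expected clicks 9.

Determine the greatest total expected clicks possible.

25

Allowing fractional choices, the relaxed optimum would be about 26.9, but ad slots are indivisible.
slot 8 + slot 7: cost 10 + 10 = 20 ≤ 23, expected clicks 11 + 9 = 20.
slot 1 + slot 7: cost 11 + 10 = 21 ≤ 23, expected clicks 14 + 9 = 23.
slot 8 + slot 1: cost 10 + 11 = 21 ≤ 23, expected clicks 11 + 14 = 25.
Best is slot 8 and slot 1 with total expected clicks 25.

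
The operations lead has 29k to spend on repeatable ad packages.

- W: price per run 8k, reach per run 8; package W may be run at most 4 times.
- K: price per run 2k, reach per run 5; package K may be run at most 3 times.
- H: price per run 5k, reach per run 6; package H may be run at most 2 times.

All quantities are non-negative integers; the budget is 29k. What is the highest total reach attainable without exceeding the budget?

37

This is a bounded integer knapsack.
2×W, 3×K, and 1×H: price 27 ≤ 29, reach 2·8 + 3·5 + 1·6 = 37.
1×W, 3×K, and 2×H: price 24 ≤ 29, reach 1·8 + 3·5 + 2·6 = 35.
Best is 37.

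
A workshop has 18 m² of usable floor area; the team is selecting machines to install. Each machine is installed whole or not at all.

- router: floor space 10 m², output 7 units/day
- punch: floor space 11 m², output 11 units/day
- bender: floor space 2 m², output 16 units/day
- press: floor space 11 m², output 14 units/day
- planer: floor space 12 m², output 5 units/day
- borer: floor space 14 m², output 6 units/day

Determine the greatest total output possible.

30

router + bender: floor space 10 + 2 = 12 ≤ 18, output 7 + 16 = 23.
bender + press: floor space 2 + 11 = 13 ≤ 18, output 16 + 14 = 30.
punch + bender: floor space 11 + 2 = 13 ≤ 18, output 11 + 16 = 27.
Best is bender and press with total output 30.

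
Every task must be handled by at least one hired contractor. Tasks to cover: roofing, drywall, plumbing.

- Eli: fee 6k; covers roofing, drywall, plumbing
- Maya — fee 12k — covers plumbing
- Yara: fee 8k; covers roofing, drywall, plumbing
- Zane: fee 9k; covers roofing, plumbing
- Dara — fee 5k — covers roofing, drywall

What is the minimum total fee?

Eli alone covers roofing, drywall, plumbing — every task.
Total fee: 6.
No cover costs less than 6.

6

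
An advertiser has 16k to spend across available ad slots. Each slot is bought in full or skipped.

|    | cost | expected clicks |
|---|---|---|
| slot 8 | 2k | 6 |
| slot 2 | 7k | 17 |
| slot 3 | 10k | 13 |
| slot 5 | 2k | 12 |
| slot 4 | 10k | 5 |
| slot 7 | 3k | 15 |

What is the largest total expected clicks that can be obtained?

slot 3 + slot 5 + slot 7: cost 10 + 2 + 3 = 15 ≤ 16, expected clicks 13 + 12 + 15 = 40.
slot 2 + slot 5 + slot 7: cost 7 + 2 + 3 = 12 ≤ 16, expected clicks 17 + 12 + 15 = 44.
slot 8 + slot 2 + slot 5 + slot 7: cost 2 + 7 + 2 + 3 = 14 ≤ 16, expected clicks 6 + 17 + 12 + 15 = 50.
Best is slot 8, slot 2, slot 5, and slot 7 with total expected clicks 50.

50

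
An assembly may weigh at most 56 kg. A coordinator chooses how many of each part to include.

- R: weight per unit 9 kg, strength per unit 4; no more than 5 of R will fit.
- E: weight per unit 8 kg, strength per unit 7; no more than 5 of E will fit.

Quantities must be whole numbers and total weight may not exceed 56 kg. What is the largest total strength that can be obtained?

This is a bounded integer knapsack.
E has the best ratio (7/8); taking only E gives at most 5×7 = 35 (stopped by the supply cap of 5).
Mixing does better — 1×R and 5×E: weight 49 ≤ 56, strength 1·4 + 5·7 = 39.

39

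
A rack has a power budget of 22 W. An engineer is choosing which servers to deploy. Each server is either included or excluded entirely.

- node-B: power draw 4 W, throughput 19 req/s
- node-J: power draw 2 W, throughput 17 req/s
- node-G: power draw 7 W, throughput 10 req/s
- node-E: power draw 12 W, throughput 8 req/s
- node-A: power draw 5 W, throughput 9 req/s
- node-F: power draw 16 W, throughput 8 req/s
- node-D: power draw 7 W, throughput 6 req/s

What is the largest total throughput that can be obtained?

55

This is a 0-1 knapsack instance.
Allowing fractional choices, the relaxed optimum would be about 58.4, but servers are indivisible.
node-B + node-J + node-G + node-D: power draw 4 + 2 + 7 + 7 = 20 ≤ 22, throughput 19 + 17 + 10 + 6 = 52.
node-B + node-J + node-G + node-A: power draw 4 + 2 + 7 + 5 = 18 ≤ 22, throughput 19 + 17 + 10 + 9 = 55.
Best is node-B, node-J, node-G, and node-A with total throughput 55.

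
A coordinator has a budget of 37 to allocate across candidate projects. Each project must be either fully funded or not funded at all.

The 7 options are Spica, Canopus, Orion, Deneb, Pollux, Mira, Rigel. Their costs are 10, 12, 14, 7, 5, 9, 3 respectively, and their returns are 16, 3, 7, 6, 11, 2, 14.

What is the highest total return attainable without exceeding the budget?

50

Take Spica, Canopus, Deneb, Pollux, and Rigel: cost 10 + 12 + 7 + 5 + 3 = 37 ≤ 37, return 16 + 3 + 6 + 11 + 14 = 50.
No other feasible combination does better.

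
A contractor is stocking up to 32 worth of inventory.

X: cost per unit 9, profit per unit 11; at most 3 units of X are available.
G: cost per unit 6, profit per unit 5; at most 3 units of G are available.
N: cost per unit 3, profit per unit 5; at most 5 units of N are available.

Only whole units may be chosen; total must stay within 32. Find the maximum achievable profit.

2×X and 4×N: cost 30 ≤ 32, profit 2·11 + 4·5 = 42.
1×X, 1×G, and 5×N: cost 30 ≤ 32, profit 1·11 + 1·5 + 5·5 = 41.
Best is 42.

42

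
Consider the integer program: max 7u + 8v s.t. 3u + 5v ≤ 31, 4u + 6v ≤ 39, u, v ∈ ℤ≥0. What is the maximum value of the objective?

(u,v)=(8,1): 3·8+5·1=29≤31, 4·8+6·1=38≤39, objective 64.
(u,v)=(9,0): 3·9+5·0=27≤31, 4·9+6·0=36≤39, objective 63.
(u,v)=(7,1): 3·7+5·1=26≤31, 4·7+6·1=34≤39, objective 57.
(u,v)=(8,0): 3·8+5·0=24≤31, 4·8+6·0=32≤39, objective 56.
Maximum is 64 at (u,v)=(8,1).

64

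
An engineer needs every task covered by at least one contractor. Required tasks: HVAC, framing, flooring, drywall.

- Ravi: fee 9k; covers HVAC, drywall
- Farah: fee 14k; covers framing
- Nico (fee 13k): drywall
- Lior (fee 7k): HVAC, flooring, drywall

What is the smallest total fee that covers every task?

21

Choose Farah and Lior: together they cover HVAC, framing, flooring, drywall — every task.
Total fee: 14 + 7 = 21.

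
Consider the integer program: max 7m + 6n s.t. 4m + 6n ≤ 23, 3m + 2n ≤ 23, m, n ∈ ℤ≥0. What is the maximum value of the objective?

35

The continuous relaxation peaks at (5.75, 0) with value 40.25; rounding to a feasible lattice point costs some objective.
(m,n)=(5,0) is feasible, giving 35.
(m,n)=(4,1) is feasible, giving 34.
(m,n)=(4,0) is feasible, giving 28.
No feasible integer point exceeds 35.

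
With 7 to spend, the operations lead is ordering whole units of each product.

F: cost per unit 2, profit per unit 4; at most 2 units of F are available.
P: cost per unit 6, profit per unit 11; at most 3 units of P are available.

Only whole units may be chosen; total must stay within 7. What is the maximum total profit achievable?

11

F has the best ratio (4/2); taking only F gives at most 2×4 = 8 (stopped by the supply cap of 2).
Mixing does better — 1×P: cost 6 ≤ 7, profit 1·11 = 11.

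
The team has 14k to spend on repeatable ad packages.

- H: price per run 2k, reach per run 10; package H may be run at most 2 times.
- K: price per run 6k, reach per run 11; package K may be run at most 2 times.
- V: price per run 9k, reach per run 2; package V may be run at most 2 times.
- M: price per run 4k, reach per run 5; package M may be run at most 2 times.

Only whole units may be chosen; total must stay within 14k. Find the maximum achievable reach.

H has the best ratio (10/2); taking only H gives at most 2×10 = 20 (stopped by the supply cap of 2).
Mixing does better — 2×H, 1×K, and 1×M: price 14 ≤ 14, reach 2·10 + 1·11 + 1·5 = 36.

36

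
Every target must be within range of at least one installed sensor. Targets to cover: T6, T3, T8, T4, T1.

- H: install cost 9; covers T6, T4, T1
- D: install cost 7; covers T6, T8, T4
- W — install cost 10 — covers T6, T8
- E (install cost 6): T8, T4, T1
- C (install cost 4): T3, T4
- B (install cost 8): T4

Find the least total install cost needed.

Choose D, E, and C: together they cover T6, T3, T8, T4, T1 — every target.
Total install cost: 7 + 6 + 4 = 17.
No cover costs less than 17.

17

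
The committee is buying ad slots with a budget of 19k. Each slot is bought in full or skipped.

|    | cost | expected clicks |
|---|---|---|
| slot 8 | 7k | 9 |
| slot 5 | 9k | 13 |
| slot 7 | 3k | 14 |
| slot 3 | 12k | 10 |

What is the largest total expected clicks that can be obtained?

slot 8 + slot 5 + slot 7: cost 7 + 9 + 3 = 19 ≤ 19, expected clicks 9 + 13 + 14 = 36.
slot 5 + slot 7: cost 9 + 3 = 12 ≤ 19, expected clicks 13 + 14 = 27.
slot 7 + slot 3: cost 3 + 12 = 15 ≤ 19, expected clicks 14 + 10 = 24.
Best is slot 8, slot 5, and slot 7 with total expected clicks 36.

36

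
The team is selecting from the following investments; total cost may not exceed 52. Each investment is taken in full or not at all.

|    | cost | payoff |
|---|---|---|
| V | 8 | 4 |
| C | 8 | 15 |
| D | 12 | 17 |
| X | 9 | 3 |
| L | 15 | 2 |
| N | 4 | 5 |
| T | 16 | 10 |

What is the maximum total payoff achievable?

51

Allowing fractional choices, the relaxed optimum would be about 52.3, but investments are indivisible.
C + D + X + N + T: cost 8 + 12 + 9 + 4 + 16 = 49 ≤ 52, payoff 15 + 17 + 3 + 5 + 10 = 50.
C + D + N + T: cost 8 + 12 + 4 + 16 = 40 ≤ 52, payoff 15 + 17 + 5 + 10 = 47.
V + C + D + N + T: cost 8 + 8 + 12 + 4 + 16 = 48 ≤ 52, payoff 4 + 15 + 17 + 5 + 10 = 51.
Best is V, C, D, N, and T with total payoff 51.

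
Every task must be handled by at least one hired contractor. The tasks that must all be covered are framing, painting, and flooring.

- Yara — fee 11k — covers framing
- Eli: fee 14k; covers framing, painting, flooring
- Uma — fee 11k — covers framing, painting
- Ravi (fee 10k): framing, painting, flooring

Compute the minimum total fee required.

10

Ravi alone covers framing, painting, flooring — every task.
Total fee: 10.
No cover costs less than 10.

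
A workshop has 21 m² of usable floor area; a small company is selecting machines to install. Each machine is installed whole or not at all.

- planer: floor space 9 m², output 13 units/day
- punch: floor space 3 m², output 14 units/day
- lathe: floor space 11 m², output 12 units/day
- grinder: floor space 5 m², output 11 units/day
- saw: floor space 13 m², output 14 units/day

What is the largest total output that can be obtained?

punch + grinder + saw: floor space 3 + 5 + 13 = 21 ≤ 21, output 14 + 11 + 14 = 39.
planer + punch + grinder: floor space 9 + 3 + 5 = 17 ≤ 21, output 13 + 14 + 11 = 38.
Best is punch, grinder, and saw with total output 39.

39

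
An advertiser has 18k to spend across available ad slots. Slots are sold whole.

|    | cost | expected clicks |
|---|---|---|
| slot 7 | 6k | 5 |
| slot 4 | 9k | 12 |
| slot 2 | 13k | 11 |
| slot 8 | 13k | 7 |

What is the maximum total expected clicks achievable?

17

Take slot 7 and slot 4: cost 6 + 9 = 15 ≤ 18, expected clicks 5 + 12 = 17.
No other feasible combination does better.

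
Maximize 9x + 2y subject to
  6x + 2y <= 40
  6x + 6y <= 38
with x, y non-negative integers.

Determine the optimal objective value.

(x,y)=(6,0) is feasible, giving 54.
(x,y)=(5,1) is feasible, giving 47.
The best lattice point is (6,0), giving 54.

54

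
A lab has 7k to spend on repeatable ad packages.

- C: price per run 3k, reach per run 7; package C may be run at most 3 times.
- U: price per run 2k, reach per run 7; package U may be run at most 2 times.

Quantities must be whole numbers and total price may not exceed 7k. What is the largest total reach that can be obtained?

21

2×U: price 4 ≤ 7, reach 2·7 = 14.
1×C and 2×U: price 7 ≤ 7, reach 1·7 + 2·7 = 21.
Best is 21.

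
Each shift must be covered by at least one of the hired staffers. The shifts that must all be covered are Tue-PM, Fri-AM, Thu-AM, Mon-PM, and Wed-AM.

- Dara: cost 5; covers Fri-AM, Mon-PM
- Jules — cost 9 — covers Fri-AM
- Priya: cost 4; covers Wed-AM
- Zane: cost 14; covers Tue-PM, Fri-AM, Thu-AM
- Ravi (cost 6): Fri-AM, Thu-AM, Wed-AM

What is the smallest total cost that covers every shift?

The greedy cost-per-new-shift heuristic would pick Ravi, Dara, and Zane for 25, but a cheaper cover exists.
Choose Dara, Priya, and Zane: together they cover Tue-PM, Fri-AM, Thu-AM, Mon-PM, Wed-AM — every shift.
Total cost: 5 + 4 + 14 = 23.
No cover costs less than 23.

23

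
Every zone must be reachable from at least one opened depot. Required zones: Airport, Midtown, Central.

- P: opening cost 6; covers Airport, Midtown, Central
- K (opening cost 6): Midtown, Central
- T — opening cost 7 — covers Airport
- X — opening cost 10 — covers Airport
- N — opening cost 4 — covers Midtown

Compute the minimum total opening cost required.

P alone covers Airport, Midtown, Central — every zone.
Total opening cost: 6.
No cover costs less than 6.

6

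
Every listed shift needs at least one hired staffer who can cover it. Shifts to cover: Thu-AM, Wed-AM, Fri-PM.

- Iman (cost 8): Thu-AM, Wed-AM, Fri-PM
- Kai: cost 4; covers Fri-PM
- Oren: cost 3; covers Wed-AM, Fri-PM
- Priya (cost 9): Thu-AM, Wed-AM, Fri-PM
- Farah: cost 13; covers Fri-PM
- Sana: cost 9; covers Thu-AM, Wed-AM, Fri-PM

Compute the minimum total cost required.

The greedy cost-per-new-shift heuristic would pick Oren and Iman for 11, but a cheaper cover exists.
Iman alone covers Thu-AM, Wed-AM, Fri-PM — every shift.
Total cost: 8.
No cover costs less than 8.

8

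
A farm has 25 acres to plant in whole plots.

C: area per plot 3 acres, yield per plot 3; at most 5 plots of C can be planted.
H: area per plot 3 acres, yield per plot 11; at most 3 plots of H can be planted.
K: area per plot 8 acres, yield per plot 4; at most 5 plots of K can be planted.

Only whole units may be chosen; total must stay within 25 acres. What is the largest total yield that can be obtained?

This is a bounded integer knapsack.
Take 5×C and 3×H: area 24 ≤ 25, yield 5·3 + 3·11 = 48.
H has the best ratio (11/3) and is taken to its limit of 3; remaining capacity is filled optimally with the others.

48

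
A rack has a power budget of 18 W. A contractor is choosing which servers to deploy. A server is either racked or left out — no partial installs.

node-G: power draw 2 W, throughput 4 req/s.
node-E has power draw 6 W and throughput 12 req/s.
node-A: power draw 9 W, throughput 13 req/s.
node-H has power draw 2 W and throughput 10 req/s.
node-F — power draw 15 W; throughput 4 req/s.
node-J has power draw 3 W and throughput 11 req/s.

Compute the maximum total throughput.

Take node-G, node-A, node-H, and node-J: power draw 2 + 9 + 2 + 3 = 16 ≤ 18, throughput 4 + 13 + 10 + 11 = 38.
No other feasible combination does better.

38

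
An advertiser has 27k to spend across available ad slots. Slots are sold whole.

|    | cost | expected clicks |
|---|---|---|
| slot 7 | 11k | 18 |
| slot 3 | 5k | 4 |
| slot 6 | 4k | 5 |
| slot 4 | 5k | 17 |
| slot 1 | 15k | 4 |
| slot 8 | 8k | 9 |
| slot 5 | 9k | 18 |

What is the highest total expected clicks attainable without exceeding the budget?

53

Allowing fractional choices, the relaxed optimum would be about 55.5, but ad slots are indivisible.
slot 7 + slot 4 + slot 5: cost 11 + 5 + 9 = 25 ≤ 27, expected clicks 18 + 17 + 18 = 53.
slot 6 + slot 4 + slot 8 + slot 5: cost 4 + 5 + 8 + 9 = 26 ≤ 27, expected clicks 5 + 17 + 9 + 18 = 49.
slot 3 + slot 4 + slot 8 + slot 5: cost 5 + 5 + 8 + 9 = 27 ≤ 27, expected clicks 4 + 17 + 9 + 18 = 48.
Best is slot 7, slot 4, and slot 5 with total expected clicks 53.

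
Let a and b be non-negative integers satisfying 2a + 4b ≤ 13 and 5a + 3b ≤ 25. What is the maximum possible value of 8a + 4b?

40

(a,b)=(5,0): 2·5+4·0=10≤13, 5·5+3·0=25≤25, objective 40.
(a,b)=(4,1): 2·4+4·1=12≤13, 5·4+3·1=23≤25, objective 36.
The best lattice point is (5,0), giving 40.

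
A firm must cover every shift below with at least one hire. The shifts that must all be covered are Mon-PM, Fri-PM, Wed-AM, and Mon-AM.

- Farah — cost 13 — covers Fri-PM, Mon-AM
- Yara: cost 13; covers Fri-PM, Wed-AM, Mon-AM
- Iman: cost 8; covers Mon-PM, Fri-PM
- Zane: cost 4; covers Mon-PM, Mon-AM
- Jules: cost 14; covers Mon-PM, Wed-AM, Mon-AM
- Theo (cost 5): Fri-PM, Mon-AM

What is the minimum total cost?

The greedy cost-per-new-shift heuristic would pick Zane, Theo, and Yara for 22, but a cheaper cover exists.
Choose Yara and Zane: together they cover Mon-PM, Fri-PM, Wed-AM, Mon-AM — every shift.
Total cost: 13 + 4 = 17.
No cover costs less than 17.

17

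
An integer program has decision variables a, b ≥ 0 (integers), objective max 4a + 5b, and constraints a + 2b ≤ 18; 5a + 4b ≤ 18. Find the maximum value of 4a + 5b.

20

The continuous relaxation peaks at (0, 4.5) with value 22.50; rounding to a feasible lattice point costs some objective.
(a,b)=(0,4): 1·0+2·4=8≤18, 5·0+4·4=16≤18, objective 20.
(a,b)=(1,3): 1·1+2·3=7≤18, 5·1+4·3=17≤18, objective 19.
(a,b)=(0,3): 1·0+2·3=6≤18, 5·0+4·3=12≤18, objective 15.
No feasible integer point exceeds 20.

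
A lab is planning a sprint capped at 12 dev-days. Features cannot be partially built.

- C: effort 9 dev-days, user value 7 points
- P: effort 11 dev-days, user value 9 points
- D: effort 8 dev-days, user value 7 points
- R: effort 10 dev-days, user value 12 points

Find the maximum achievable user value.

Allowing fractional choices, the relaxed optimum would be about 13.8, but features are indivisible.
R: effort 10 ≤ 12, user value 12.
D: effort 8 ≤ 12, user value 7.
P: effort 11 ≤ 12, user value 9.
Best is R with total user value 12.

12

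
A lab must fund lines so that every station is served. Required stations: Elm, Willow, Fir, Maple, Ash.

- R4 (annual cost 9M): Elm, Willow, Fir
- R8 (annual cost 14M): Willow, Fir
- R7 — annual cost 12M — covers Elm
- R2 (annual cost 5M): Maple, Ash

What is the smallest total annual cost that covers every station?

Choose R4 and R2: together they cover Elm, Willow, Fir, Maple, Ash — every station.
Total annual cost: 9 + 5 = 14.

14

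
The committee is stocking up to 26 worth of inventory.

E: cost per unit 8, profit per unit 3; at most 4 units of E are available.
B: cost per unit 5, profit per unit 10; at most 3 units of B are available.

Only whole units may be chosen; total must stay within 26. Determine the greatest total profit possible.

33

This is a bounded integer knapsack.
1×E and 3×B: cost 23 ≤ 26, profit 1·3 + 3·10 = 33.
3×B: cost 15 ≤ 26, profit 3·10 = 30.
Best is 33.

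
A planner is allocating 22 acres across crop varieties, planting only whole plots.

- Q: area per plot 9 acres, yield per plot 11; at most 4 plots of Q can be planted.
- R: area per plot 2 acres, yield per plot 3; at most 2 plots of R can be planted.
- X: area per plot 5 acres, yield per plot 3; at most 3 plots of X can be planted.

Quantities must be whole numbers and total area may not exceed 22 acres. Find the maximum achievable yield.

2×Q and 1×R: area 20 ≤ 22, yield 2·11 + 1·3 = 25.
2×Q and 2×R: area 22 ≤ 22, yield 2·11 + 2·3 = 28.
Best is 28.

28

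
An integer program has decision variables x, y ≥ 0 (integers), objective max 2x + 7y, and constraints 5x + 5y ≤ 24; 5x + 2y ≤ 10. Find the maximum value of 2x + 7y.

(x,y)=(0,4): 5·0+5·4=20≤24, 5·0+2·4=8≤10, objective 28.
(x,y)=(0,3): 5·0+5·3=15≤24, 5·0+2·3=6≤10, objective 21.
No feasible integer point exceeds 28.

28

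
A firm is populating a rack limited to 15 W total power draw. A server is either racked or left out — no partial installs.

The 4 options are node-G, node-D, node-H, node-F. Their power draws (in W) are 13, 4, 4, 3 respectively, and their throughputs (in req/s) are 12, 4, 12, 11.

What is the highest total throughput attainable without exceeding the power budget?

Take node-D, node-H, and node-F: power draw 4 + 4 + 3 = 11 ≤ 15, throughput 4 + 12 + 11 = 27.
No other feasible combination does better.

27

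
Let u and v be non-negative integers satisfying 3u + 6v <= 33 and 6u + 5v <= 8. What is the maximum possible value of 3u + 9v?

9

Relaxing integrality, the LP optimum is 14.40 at (u,v) = (0, 1.6), which is not an integer point.
(u,v)=(0,1): 3·0+6·1=6≤33, 6·0+5·1=5≤8, objective 9.
(u,v)=(1,0): 3·1+6·0=3≤33, 6·1+5·0=6≤8, objective 3.
(u,v)=(0,0): 3·0+6·0=0≤33, 6·0+5·0=0≤8, objective 0.
The best lattice point is (0,1), giving 9.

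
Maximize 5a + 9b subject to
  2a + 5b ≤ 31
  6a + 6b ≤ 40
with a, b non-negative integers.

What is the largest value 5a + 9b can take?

54

(a,b)=(0,6): 2·0+5·6=30≤31, 6·0+6·6=36≤40, objective 54.
(a,b)=(1,5): 2·1+5·5=27≤31, 6·1+6·5=36≤40, objective 50.
No feasible integer point exceeds 54.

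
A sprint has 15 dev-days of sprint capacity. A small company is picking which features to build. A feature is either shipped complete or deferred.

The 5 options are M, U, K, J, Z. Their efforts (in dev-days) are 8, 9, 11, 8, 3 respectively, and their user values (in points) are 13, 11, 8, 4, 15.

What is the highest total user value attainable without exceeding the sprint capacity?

Take M and Z: effort 8 + 3 = 11 ≤ 15, user value 13 + 15 = 28.
No other feasible combination does better.

28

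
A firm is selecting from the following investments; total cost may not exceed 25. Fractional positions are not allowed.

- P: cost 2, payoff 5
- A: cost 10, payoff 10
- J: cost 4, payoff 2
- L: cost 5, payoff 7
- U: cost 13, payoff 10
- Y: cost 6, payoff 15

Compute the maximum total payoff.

Treat it as a binary knapsack problem.
Take P, A, L, and Y: cost 2 + 10 + 5 + 6 = 23 ≤ 25, payoff 5 + 10 + 7 + 15 = 37.
No other feasible combination does better.

37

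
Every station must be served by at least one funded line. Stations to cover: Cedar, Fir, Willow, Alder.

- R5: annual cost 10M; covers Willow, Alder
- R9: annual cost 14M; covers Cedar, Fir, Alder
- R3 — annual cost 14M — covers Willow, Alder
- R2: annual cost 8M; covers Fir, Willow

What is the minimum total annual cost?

Choose R9 and R2: together they cover Cedar, Fir, Willow, Alder — every station.
Total annual cost: 14 + 8 = 22.

22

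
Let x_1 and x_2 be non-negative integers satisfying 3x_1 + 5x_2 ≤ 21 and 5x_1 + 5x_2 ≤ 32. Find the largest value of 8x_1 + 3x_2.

48

The continuous relaxation peaks at (6.4, 0) with value 51.20; rounding to a feasible lattice point costs some objective.
(x_1,x_2)=(6,0): 3·6+5·0=18≤21, 5·6+5·0=30≤32, objective 48.
(x_1,x_2)=(5,1): 3·5+5·1=20≤21, 5·5+5·1=30≤32, objective 43.
(x_1,x_2)=(5,0): 3·5+5·0=15≤21, 5·5+5·0=25≤32, objective 40.
The best lattice point is (6,0), giving 48.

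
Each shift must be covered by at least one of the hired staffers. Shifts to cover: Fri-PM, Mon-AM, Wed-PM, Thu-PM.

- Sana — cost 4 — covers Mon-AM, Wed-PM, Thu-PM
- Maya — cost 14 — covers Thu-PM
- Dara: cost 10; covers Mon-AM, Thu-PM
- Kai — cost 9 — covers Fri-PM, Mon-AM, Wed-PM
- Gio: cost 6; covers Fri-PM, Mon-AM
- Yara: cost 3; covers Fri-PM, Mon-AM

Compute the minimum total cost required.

7

Choose Sana and Yara: together they cover Fri-PM, Mon-AM, Wed-PM, Thu-PM — every shift.
Total cost: 4 + 3 = 7.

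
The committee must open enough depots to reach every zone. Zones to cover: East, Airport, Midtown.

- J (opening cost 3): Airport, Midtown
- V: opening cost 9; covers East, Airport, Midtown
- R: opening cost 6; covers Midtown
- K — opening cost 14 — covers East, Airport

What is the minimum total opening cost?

9

This is a weighted set-cover instance.
V alone covers East, Airport, Midtown — every zone.
Total opening cost: 9.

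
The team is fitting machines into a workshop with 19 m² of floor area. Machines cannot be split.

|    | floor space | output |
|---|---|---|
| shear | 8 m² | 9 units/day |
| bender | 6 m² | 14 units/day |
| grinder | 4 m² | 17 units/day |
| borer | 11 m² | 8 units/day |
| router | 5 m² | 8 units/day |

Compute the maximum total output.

40

Allowing fractional choices, the relaxed optimum would be about 43.5, but machines are indivisible.
bender + grinder + router: floor space 6 + 4 + 5 = 15 ≤ 19, output 14 + 17 + 8 = 39.
shear + bender + grinder: floor space 8 + 6 + 4 = 18 ≤ 19, output 9 + 14 + 17 = 40.
Best is shear, bender, and grinder with total output 40.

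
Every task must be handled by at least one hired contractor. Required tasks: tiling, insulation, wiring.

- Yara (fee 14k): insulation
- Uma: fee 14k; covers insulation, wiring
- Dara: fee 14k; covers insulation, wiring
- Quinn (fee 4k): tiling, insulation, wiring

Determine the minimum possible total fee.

4

This is an integer covering problem.
Quinn alone covers tiling, insulation, wiring — every task.
Total fee: 4.
No cover costs less than 4.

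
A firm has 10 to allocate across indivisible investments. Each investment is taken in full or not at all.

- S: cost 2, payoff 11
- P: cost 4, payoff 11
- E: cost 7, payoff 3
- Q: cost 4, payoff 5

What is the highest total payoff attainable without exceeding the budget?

27

This is an integer program with binary decision variables.
Take S, P, and Q: cost 2 + 4 + 4 = 10 ≤ 10, payoff 11 + 11 + 5 = 27.
No other feasible combination does better.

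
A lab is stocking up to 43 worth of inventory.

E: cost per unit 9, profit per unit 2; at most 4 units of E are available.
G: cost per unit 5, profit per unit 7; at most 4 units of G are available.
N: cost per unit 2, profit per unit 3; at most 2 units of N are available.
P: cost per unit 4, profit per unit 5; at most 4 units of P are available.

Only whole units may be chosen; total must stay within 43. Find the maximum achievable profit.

This is a bounded integer knapsack.
N has the best ratio (3/2); taking only N gives at most 2×3 = 6 (stopped by the supply cap of 2).
Mixing does better — 4×G, 2×N, and 4×P: cost 40 ≤ 43, profit 4·7 + 2·3 + 4·5 = 54.

54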